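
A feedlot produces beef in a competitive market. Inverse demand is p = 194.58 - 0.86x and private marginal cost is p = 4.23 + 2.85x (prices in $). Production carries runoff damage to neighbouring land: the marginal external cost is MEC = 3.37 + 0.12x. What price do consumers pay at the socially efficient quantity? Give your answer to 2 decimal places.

Social marginal cost = private MC + MEC = 7.60 + 2.97x.
Set SMC = demand: 7.60 + 2.97x = 194.58 - 0.86x → x* = 48.8198.
Consumer price on the demand curve at x*: 194.58 − 0.86×48.8198 = 152.5950.

P = $152.59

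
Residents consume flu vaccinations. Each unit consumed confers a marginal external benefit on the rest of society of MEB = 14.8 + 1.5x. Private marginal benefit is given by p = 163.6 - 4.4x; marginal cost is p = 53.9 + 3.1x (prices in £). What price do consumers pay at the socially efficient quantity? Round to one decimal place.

Social marginal benefit = demand + MEB = 178.4 - 2.9x.
Set SMB = MC: 178.4 - 2.9x = 53.9 + 3.1x → x* = 20.7500.
Consumer price on the demand curve at x*: 163.6 − 4.4×20.7500 = 72.3000.

P = £72.3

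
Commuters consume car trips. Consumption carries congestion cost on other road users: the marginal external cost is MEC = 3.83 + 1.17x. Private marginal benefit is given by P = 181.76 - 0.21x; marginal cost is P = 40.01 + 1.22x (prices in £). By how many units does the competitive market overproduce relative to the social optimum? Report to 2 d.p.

46.08 units

Market equilibrium (private): 40.01 + 1.22x = 181.76 - 0.21x → x_m = 99.1259.
Social marginal benefit = demand − MEC = 177.93 - 1.38x.
Set SMB = MC: 177.93 - 1.38x = 40.01 + 1.22x → x* = 53.0462.
Gap = |99.1259 − 53.0462| = 46.0797.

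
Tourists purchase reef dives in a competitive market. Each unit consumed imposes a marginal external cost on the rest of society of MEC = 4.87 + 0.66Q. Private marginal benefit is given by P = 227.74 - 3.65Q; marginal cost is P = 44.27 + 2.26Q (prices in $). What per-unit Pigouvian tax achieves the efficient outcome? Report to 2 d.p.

Social marginal benefit = demand − MEC = 222.87 - 4.31Q.
Set SMB = MC: 222.87 - 4.31Q = 44.27 + 2.26Q → Q* = 27.1842.
The Pigouvian tax equals MEC at Q*: 4.87 + 0.66×27.1842 = 22.8116.

tax = $22.81 per unit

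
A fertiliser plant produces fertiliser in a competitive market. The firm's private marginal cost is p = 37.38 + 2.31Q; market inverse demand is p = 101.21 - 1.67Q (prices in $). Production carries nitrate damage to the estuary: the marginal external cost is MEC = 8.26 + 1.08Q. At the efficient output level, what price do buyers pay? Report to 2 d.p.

P = $82.87

Social marginal cost = private MC + MEC = 45.64 + 3.39Q.
Set SMC = demand: 45.64 + 3.39Q = 101.21 - 1.67Q → Q* = 10.9822.
Consumer price on the demand curve at Q*: 101.21 − 1.67×10.9822 = 82.8697.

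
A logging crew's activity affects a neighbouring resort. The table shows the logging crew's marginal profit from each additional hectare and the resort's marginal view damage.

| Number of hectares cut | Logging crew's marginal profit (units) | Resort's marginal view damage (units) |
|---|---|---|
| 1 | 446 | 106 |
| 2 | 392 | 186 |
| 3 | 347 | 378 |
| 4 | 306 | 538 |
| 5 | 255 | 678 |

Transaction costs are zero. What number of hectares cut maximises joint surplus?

Bargaining reaches the level where marginal profit last exceeds marginal view damage.
That holds through level 2 (392 ≥ 186) but not at 3 (347 < 378).

2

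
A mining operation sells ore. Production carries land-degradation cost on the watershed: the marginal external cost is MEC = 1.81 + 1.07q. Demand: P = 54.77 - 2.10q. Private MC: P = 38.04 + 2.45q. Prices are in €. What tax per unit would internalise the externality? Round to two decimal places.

Social marginal cost = private MC + MEC = 39.85 + 3.52q.
Set SMC = demand: 39.85 + 3.52q = 54.77 - 2.10q → q* = 2.6548.
The Pigouvian tax equals MEC at q*: 1.81 + 1.07×2.6548 = 4.6506.

tax = €4.65 per unit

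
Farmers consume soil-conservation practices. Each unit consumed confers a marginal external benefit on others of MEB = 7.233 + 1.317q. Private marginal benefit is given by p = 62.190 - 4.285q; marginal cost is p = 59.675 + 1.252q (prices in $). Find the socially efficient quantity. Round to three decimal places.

q* = 2.310

Social marginal benefit = demand + MEB = 69.423 - 2.968q.
Set SMB = MC: 69.423 - 2.968q = 59.675 + 1.252q → q* = 2.3100.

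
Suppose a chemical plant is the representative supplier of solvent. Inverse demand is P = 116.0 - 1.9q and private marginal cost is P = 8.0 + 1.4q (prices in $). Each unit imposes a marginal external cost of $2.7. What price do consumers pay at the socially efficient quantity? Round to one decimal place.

P = $55.4

Social marginal cost = private MC + MEC = 10.7 + 1.4q.
Set SMC = demand: 10.7 + 1.4q = 116.0 - 1.9q → q* = 31.9091.
Consumer price on the demand curve at q*: 116.0 − 1.9×31.9091 = 55.3727.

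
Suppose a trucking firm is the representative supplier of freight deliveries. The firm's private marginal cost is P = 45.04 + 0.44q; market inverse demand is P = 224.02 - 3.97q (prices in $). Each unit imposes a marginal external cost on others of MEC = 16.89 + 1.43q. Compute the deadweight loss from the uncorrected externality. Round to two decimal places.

Market equilibrium (private): 45.04 + 0.44q = 224.02 - 3.97q → q_m = 40.5850.
Social marginal cost = private MC + MEC = 61.93 + 1.87q.
Set SMC = demand: 61.93 + 1.87q = 224.02 - 3.97q → q* = 27.7551.
Between q* and q_m the wedge SMC − demand runs linearly from 0 to MEC(q_m), so the loss is a triangle.
DWL = ½ × 12.8299 × 74.9266 = 480.6504.

DWL = $480.65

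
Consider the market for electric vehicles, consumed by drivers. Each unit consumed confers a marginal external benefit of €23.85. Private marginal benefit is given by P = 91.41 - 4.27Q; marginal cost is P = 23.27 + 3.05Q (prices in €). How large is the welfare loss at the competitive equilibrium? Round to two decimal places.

DWL = €38.85

Market equilibrium (private): 23.27 + 3.05Q = 91.41 - 4.27Q → Q_m = 9.3087.
Social marginal benefit = demand + MEB = 115.26 - 4.27Q.
Set SMB = MC: 115.26 - 4.27Q = 23.27 + 3.05Q → Q* = 12.5669.
Between Q* and Q_m the wedge SMB − MC runs linearly from 0 to MEB(Q_m), so the loss is a triangle.
DWL = ½ × 3.2582 × 23.8500 = 38.8540.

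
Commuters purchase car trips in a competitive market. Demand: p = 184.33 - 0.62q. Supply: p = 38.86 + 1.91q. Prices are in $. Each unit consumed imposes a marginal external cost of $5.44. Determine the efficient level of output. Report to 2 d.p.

Social marginal benefit = demand − MEC = 178.89 - 0.62q.
Set SMB = MC: 178.89 - 0.62q = 38.86 + 1.91q → q* = 55.3478.

q* = 55.35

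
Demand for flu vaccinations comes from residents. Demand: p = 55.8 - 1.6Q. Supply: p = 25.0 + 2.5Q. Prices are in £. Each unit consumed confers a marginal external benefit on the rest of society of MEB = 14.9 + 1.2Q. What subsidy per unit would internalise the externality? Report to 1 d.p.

Social marginal benefit = demand + MEB = 70.7 - 0.4Q.
Set SMB = MC: 70.7 - 0.4Q = 25.0 + 2.5Q → Q* = 15.7586.
The Pigouvian subsidy equals MEB at Q*: 14.9 + 1.2×15.7586 = 33.8103.

subsidy = £33.8 per unit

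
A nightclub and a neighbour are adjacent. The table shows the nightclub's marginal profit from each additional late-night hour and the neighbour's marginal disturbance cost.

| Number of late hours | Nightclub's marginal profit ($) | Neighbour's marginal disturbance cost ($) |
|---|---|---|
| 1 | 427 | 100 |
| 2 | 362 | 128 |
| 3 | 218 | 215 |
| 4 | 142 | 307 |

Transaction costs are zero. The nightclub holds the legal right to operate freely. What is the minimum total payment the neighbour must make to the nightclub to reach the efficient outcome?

Left alone the nightclub would choose level 4 (marginal profit stays positive).
Efficient level: k* = 3 (marginal profit ≥ marginal disturbance cost through 3).
The neighbour must at least cover the nightclub's forgone profit from cutting 4→3: 142 = 142.

$142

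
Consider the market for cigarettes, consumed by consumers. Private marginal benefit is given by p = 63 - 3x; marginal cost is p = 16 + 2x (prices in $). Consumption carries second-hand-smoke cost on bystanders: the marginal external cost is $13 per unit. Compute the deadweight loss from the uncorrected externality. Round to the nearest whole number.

Market equilibrium (private): 16 + 2x = 63 - 3x → x_m = 9.4000.
Social marginal benefit = demand − MEC = 50 - 3x.
Set SMB = MC: 50 - 3x = 16 + 2x → x* = 6.8000.
The welfare-loss triangle has base |x_m − x*| and height MEC(x_m) (the vertical gap between SMB and MC is zero at x* and MEC at x_m).
DWL = ½ × 2.6000 × 13.0000 = 16.9000.

DWL = $17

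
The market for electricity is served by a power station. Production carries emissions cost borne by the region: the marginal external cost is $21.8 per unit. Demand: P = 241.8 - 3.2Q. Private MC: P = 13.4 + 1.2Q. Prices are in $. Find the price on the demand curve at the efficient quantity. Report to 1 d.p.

Social marginal cost = private MC + MEC = 35.2 + 1.2Q.
Set SMC = demand: 35.2 + 1.2Q = 241.8 - 3.2Q → Q* = 46.9545.
Consumer price on the demand curve at Q*: 241.8 − 3.2×46.9545 = 91.5456.

P = $91.5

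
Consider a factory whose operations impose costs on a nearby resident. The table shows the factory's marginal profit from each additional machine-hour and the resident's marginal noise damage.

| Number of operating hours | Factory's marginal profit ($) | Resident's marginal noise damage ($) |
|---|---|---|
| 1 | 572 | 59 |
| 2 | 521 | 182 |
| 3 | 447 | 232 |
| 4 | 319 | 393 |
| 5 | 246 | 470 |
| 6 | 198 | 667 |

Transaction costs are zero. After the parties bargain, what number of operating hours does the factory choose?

3

Bargaining reaches the level where marginal profit last exceeds marginal noise damage.
That holds through level 3 (447 ≥ 232) but not at 4 (319 < 393).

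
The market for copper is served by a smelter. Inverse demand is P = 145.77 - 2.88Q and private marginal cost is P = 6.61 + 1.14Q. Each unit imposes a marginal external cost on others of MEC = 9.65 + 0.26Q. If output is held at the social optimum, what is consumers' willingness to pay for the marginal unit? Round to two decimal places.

P = 58.62

Social marginal cost = private MC + MEC = 16.26 + 1.40Q.
Set SMC = demand: 16.26 + 1.40Q = 145.77 - 2.88Q → Q* = 30.2593.
Consumer price on the demand curve at Q*: 145.77 − 2.88×30.2593 = 58.6232.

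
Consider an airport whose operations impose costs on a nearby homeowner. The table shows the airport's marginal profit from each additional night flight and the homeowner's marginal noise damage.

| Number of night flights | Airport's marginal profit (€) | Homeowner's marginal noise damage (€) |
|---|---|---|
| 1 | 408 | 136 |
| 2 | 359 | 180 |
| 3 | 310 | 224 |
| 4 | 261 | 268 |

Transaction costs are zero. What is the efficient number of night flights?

3

Bargaining reaches the level where marginal profit last exceeds marginal noise damage.
That holds through level 3 (310 ≥ 224) but not at 4 (261 < 268).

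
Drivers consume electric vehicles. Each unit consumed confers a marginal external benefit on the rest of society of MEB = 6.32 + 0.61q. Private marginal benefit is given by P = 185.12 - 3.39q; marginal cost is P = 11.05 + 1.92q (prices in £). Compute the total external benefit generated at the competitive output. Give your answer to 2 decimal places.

£534.94

Market equilibrium (private): 11.05 + 1.92q = 185.12 - 3.39q → q_m = 32.7815.
Total external benefit = ∫₀^{q_m} (6.32 + 0.61q) dq = 6.32×32.7815 + ½×0.61×32.7815² = 534.9402.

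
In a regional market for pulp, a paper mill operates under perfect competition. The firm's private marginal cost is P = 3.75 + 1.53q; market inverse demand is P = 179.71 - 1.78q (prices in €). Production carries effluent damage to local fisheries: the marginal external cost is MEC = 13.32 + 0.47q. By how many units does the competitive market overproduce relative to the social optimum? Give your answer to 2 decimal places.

Market equilibrium (private): 3.75 + 1.53q = 179.71 - 1.78q → q_m = 53.1601.
Social marginal cost = private MC + MEC = 17.07 + 2.00q.
Set SMC = demand: 17.07 + 2.00q = 179.71 - 1.78q → q* = 43.0265.
Gap = |53.1601 − 43.0265| = 10.1336.

10.13 units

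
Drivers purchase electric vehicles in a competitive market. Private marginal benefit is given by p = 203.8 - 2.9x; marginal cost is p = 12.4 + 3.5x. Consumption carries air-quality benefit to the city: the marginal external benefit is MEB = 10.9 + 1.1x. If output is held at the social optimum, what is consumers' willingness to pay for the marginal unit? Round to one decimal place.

Social marginal benefit = demand + MEB = 214.7 - 1.8x.
Set SMB = MC: 214.7 - 1.8x = 12.4 + 3.5x → x* = 38.1698.
Consumer price on the demand curve at x*: 203.8 − 2.9×38.1698 = 93.1076.

P = 93.1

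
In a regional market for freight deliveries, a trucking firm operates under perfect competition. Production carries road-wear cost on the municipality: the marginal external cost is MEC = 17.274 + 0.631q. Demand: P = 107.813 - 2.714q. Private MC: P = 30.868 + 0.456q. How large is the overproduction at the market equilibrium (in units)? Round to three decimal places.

Market equilibrium (private): 30.868 + 0.456q = 107.813 - 2.714q → q_m = 24.2729.
Social marginal cost = private MC + MEC = 48.142 + 1.087q.
Set SMC = demand: 48.142 + 1.087q = 107.813 - 2.714q → q* = 15.6988.
Gap = |24.2729 − 15.6988| = 8.5741.

8.574 units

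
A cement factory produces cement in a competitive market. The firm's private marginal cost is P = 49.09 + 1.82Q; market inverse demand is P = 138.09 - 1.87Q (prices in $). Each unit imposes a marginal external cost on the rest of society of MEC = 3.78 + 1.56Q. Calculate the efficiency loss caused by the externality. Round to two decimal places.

Market equilibrium (private): 49.09 + 1.82Q = 138.09 - 1.87Q → Q_m = 24.1192.
Social marginal cost = private MC + MEC = 52.87 + 3.38Q.
Set SMC = demand: 52.87 + 3.38Q = 138.09 - 1.87Q → Q* = 16.2324.
The loss is the area between SMC and demand from Q* to Q_m; with linear curves that's a triangle of height MEC(Q_m).
DWL = ½ × 7.8868 × 41.4060 = 163.2804.

DWL = $163.28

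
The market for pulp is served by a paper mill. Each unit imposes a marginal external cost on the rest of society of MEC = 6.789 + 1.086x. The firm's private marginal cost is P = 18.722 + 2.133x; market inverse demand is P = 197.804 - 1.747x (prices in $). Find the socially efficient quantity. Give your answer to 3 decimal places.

Social marginal cost = private MC + MEC = 25.511 + 3.219x.
Set SMC = demand: 25.511 + 3.219x = 197.804 - 1.747x → x* = 34.6945.

x* = 34.695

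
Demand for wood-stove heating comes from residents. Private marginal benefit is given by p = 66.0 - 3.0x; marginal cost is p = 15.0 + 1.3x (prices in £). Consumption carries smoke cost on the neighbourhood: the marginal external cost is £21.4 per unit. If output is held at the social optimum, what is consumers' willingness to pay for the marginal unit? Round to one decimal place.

Social marginal benefit = demand − MEC = 44.6 - 3.0x.
Set SMB = MC: 44.6 - 3.0x = 15.0 + 1.3x → x* = 6.8837.
Consumer price on the demand curve at x*: 66.0 − 3.0×6.8837 = 45.3489.

P = £45.3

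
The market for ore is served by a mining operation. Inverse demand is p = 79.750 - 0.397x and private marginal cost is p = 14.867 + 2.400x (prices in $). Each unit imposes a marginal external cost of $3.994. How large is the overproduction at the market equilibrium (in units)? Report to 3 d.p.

Market equilibrium (private): 14.867 + 2.400x = 79.750 - 0.397x → x_m = 23.1974.
Social marginal cost = private MC + MEC = 18.861 + 2.400x.
Set SMC = demand: 18.861 + 2.400x = 79.750 - 0.397x → x* = 21.7694.
Gap = |23.1974 − 21.7694| = 1.4280.

1.428 units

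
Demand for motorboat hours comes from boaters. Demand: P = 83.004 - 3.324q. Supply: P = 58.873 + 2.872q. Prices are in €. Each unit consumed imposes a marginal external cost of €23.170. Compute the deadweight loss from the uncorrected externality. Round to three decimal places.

Market equilibrium (private): 58.873 + 2.872q = 83.004 - 3.324q → q_m = 3.8946.
Social marginal benefit = demand − MEC = 59.834 - 3.324q.
Set SMB = MC: 59.834 - 3.324q = 58.873 + 2.872q → q* = 0.1551.
Height of the DWL triangle at q_m is MC(q_m) − SMB(q_m) = MEC(q_m) = 23.1700.
DWL = ½ × 3.7395 × 23.1700 = 43.3221.

DWL = €43.322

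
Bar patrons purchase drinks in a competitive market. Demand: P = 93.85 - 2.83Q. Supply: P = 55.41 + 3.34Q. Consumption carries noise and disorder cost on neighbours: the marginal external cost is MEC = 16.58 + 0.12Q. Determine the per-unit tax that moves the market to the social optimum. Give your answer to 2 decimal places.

Social marginal benefit = demand − MEC = 77.27 - 2.95Q.
Set SMB = MC: 77.27 - 2.95Q = 55.41 + 3.34Q → Q* = 3.4754.
The Pigouvian tax equals MEC at Q*: 16.58 + 0.12×3.4754 = 16.9970.

tax = 17.00 per unit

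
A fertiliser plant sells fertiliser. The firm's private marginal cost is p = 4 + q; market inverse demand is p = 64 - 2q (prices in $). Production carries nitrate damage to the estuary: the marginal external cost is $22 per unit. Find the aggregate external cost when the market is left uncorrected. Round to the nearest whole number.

$440

Market equilibrium (private): 4 + q = 64 - 2q → q_m = 20.0000.
Total external cost = MEC × q_m = 22 × 20.0000 = 440.0000.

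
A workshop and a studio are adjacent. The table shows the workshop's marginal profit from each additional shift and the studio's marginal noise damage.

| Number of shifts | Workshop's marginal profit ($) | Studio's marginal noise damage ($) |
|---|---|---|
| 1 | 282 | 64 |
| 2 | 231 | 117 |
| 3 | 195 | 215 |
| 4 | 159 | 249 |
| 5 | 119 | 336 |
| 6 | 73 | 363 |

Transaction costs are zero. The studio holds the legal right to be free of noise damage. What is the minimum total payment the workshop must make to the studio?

$181

Efficient level: marginal profit ≥ marginal noise damage through level 2, so k* = 2.
With the studio holding the right, the workshop must at least compensate total damage at k*: 64 + 117 = 181.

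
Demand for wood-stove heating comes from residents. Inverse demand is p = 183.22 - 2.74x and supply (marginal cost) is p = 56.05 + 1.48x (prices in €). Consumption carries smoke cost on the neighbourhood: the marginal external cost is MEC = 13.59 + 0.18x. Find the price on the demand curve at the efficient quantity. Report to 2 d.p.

Social marginal benefit = demand − MEC = 169.63 - 2.92x.
Set SMB = MC: 169.63 - 2.92x = 56.05 + 1.48x → x* = 25.8136.
Consumer price on the demand curve at x*: 183.22 − 2.74×25.8136 = 112.4907.

P = €112.49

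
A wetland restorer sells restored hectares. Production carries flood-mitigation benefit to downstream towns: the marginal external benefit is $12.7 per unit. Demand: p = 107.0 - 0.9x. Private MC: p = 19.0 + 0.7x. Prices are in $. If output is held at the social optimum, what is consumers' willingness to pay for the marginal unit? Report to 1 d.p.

Social marginal cost = private MC − MEB = 6.3 + 0.7x.
Set SMC = demand: 6.3 + 0.7x = 107.0 - 0.9x → x* = 62.9375.
Consumer price on the demand curve at x*: 107.0 − 0.9×62.9375 = 50.3563.

P = $50.4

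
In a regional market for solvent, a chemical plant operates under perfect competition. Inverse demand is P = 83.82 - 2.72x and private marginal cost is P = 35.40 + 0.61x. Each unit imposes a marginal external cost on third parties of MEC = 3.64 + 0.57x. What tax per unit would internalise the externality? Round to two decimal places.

Social marginal cost = private MC + MEC = 39.04 + 1.18x.
Set SMC = demand: 39.04 + 1.18x = 83.82 - 2.72x → x* = 11.4821.
The Pigouvian tax equals MEC at x*: 3.64 + 0.57×11.4821 = 10.1848.

tax = 10.18 per unit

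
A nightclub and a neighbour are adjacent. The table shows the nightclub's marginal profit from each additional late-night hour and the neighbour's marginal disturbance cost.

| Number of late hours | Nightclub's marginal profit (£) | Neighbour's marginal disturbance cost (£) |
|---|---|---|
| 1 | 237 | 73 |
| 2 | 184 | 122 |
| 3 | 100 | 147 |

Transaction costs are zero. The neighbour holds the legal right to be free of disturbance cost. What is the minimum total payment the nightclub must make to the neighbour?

£195

Efficient level: marginal profit ≥ marginal disturbance cost through level 2, so k* = 2.
With the neighbour holding the right, the nightclub must at least compensate total damage at k*: 73 + 122 = 195.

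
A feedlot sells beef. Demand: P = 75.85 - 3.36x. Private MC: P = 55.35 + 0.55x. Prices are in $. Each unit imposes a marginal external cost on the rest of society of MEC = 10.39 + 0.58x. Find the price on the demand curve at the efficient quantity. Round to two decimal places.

Social marginal cost = private MC + MEC = 65.74 + 1.13x.
Set SMC = demand: 65.74 + 1.13x = 75.85 - 3.36x → x* = 2.2517.
Consumer price on the demand curve at x*: 75.85 − 3.36×2.2517 = 68.2843.

P = $68.28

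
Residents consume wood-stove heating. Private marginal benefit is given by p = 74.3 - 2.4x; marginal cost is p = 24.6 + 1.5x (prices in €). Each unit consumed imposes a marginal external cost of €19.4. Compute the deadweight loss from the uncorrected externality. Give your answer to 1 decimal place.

Market equilibrium (private): 24.6 + 1.5x = 74.3 - 2.4x → x_m = 12.7436.
Social marginal benefit = demand − MEC = 54.9 - 2.4x.
Set SMB = MC: 54.9 - 2.4x = 24.6 + 1.5x → x* = 7.7692.
Between x* and x_m the wedge MC − SMB runs linearly from 0 to MEC(x_m), so the loss is a triangle.
DWL = ½ × 4.9744 × 19.4000 = 48.2517.

DWL = €48.3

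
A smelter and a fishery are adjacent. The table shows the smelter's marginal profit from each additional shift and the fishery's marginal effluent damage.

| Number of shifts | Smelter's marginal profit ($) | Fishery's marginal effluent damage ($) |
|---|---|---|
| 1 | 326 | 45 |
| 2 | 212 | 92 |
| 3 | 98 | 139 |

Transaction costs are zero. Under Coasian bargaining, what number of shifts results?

2

Bargaining reaches the level where marginal profit last exceeds marginal effluent damage.
That holds through level 2 (212 ≥ 92) but not at 3 (98 < 139).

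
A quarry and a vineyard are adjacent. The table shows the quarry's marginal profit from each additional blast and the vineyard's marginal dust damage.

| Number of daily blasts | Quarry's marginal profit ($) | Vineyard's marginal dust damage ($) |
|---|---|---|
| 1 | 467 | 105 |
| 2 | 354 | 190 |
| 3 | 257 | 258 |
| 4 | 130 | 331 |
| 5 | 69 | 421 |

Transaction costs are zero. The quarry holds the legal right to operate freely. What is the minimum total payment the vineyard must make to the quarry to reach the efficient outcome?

$456

Left alone the quarry would choose level 5 (marginal profit stays positive).
Efficient level: k* = 2 (marginal profit ≥ marginal dust damage through 2).
The vineyard must at least cover the quarry's forgone profit from cutting 5→2: 257 + 130 + 69 = 456.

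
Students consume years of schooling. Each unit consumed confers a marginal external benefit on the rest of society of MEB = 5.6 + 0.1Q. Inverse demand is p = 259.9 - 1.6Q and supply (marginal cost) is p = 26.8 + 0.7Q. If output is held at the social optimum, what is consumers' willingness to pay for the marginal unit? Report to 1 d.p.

P = 86.3

Social marginal benefit = demand + MEB = 265.5 - 1.5Q.
Set SMB = MC: 265.5 - 1.5Q = 26.8 + 0.7Q → Q* = 108.5000.
Consumer price on the demand curve at Q*: 259.9 − 1.6×108.5000 = 86.3000.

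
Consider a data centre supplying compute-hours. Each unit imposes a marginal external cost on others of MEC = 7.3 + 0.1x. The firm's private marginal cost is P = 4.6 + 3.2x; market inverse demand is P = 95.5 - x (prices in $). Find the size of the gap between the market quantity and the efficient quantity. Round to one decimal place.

Market equilibrium (private): 4.6 + 3.2x = 95.5 - x → x_m = 21.6429.
Social marginal cost = private MC + MEC = 11.9 + 3.3x.
Set SMC = demand: 11.9 + 3.3x = 95.5 - x → x* = 19.4419.
Gap = |21.6429 − 19.4419| = 2.2010.

2.2 units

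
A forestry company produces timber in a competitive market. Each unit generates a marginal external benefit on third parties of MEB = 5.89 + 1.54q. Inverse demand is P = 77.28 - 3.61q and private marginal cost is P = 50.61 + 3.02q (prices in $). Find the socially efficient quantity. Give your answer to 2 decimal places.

q* = 6.40

Social marginal cost = private MC − MEB = 44.72 + 1.48q.
Set SMC = demand: 44.72 + 1.48q = 77.28 - 3.61q → q* = 6.3969.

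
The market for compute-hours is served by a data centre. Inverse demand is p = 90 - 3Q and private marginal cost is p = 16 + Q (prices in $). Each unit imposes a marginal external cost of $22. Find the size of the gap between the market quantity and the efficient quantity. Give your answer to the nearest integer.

6 units

Market equilibrium (private): 16 + Q = 90 - 3Q → Q_m = 18.5000.
Social marginal cost = private MC + MEC = 38 + Q.
Set SMC = demand: 38 + Q = 90 - 3Q → Q* = 13.0000.
Gap = |18.5000 − 13.0000| = 5.5000.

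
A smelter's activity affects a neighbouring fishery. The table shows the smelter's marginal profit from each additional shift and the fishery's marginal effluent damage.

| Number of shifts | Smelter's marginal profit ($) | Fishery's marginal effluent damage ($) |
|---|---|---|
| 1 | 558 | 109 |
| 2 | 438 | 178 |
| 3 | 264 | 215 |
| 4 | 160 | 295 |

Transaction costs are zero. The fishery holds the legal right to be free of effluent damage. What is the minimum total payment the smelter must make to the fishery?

Efficient level: marginal profit ≥ marginal effluent damage through level 3, so k* = 3.
With the fishery holding the right, the smelter must at least compensate total damage at k*: 109 + 178 + 215 = 502.

$502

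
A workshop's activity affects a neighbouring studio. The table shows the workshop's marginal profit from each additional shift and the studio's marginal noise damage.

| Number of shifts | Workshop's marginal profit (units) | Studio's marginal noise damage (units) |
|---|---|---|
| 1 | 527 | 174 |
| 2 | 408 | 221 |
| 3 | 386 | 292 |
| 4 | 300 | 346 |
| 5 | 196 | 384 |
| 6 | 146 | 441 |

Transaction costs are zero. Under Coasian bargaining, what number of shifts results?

3

Bargaining reaches the level where marginal profit last exceeds marginal noise damage.
That holds through level 3 (386 ≥ 292) but not at 4 (300 < 346).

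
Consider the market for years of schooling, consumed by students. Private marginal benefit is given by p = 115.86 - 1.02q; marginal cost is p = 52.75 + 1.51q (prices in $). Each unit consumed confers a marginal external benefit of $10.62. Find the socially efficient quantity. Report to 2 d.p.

q* = 29.14

Social marginal benefit = demand + MEB = 126.48 - 1.02q.
Set SMB = MC: 126.48 - 1.02q = 52.75 + 1.51q → q* = 29.1423.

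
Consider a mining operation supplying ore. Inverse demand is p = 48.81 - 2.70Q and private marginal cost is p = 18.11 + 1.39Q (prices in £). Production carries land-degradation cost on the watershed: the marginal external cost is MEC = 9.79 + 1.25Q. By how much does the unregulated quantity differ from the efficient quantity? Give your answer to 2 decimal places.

Market equilibrium (private): 18.11 + 1.39Q = 48.81 - 2.70Q → Q_m = 7.5061.
Social marginal cost = private MC + MEC = 27.90 + 2.64Q.
Set SMC = demand: 27.90 + 2.64Q = 48.81 - 2.70Q → Q* = 3.9157.
Gap = |7.5061 − 3.9157| = 3.5904.

3.59 units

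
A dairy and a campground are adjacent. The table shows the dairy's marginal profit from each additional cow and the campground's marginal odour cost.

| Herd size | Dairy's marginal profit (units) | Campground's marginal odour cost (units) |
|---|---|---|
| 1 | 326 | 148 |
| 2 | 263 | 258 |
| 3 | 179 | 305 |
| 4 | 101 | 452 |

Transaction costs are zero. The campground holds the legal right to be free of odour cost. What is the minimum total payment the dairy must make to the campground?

406

Efficient level: marginal profit ≥ marginal odour cost through level 2, so k* = 2.
With the campground holding the right, the dairy must at least compensate total damage at k*: 148 + 258 = 406.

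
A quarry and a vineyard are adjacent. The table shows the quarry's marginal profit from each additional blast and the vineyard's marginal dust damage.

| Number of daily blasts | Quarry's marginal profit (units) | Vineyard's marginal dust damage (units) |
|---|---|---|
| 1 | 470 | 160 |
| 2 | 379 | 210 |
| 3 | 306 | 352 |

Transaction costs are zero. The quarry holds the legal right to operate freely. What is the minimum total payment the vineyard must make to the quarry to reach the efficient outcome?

Left alone the quarry would choose level 3 (marginal profit stays positive).
Efficient level: k* = 2 (marginal profit ≥ marginal dust damage through 2).
The vineyard must at least cover the quarry's forgone profit from cutting 3→2: 306 = 306.

306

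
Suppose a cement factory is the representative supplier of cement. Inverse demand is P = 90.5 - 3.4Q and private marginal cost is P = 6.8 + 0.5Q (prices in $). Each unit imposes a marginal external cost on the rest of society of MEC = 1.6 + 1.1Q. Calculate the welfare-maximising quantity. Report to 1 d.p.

Social marginal cost = private MC + MEC = 8.4 + 1.6Q.
Set SMC = demand: 8.4 + 1.6Q = 90.5 - 3.4Q → Q* = 16.4200.

Q* = 16.4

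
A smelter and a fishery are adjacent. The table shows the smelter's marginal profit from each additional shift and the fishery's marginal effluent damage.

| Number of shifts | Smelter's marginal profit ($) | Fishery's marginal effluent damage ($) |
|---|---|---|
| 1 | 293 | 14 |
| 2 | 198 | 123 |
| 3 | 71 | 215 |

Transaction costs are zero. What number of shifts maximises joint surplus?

2

Bargaining reaches the level where marginal profit last exceeds marginal effluent damage.
That holds through level 2 (198 ≥ 123) but not at 3 (71 < 215).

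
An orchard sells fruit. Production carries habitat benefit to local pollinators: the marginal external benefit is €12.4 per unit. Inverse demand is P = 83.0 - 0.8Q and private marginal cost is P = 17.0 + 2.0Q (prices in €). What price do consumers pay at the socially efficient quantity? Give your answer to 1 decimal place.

Social marginal cost = private MC − MEB = 4.6 + 2.0Q.
Set SMC = demand: 4.6 + 2.0Q = 83.0 - 0.8Q → Q* = 28.0000.
Consumer price on the demand curve at Q*: 83.0 − 0.8×28.0000 = 60.6000.

P = €60.6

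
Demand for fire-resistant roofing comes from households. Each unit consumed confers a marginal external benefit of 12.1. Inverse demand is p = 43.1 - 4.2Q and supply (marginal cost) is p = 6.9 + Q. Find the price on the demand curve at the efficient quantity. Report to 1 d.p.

Social marginal benefit = demand + MEB = 55.2 - 4.2Q.
Set SMB = MC: 55.2 - 4.2Q = 6.9 + Q → Q* = 9.2885.
Consumer price on the demand curve at Q*: 43.1 − 4.2×9.2885 = 4.0883.

P = 4.1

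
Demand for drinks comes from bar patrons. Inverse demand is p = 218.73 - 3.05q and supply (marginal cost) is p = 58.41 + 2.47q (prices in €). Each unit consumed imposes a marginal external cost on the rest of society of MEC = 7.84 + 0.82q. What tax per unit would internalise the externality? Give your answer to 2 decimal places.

Social marginal benefit = demand − MEC = 210.89 - 3.87q.
Set SMB = MC: 210.89 - 3.87q = 58.41 + 2.47q → q* = 24.0505.
The Pigouvian tax equals MEC at q*: 7.84 + 0.82×24.0505 = 27.5614.

tax = €27.56 per unit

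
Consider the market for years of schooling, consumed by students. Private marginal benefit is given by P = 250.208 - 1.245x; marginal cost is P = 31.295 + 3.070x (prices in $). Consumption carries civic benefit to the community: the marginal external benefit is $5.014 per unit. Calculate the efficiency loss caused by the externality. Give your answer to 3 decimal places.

DWL = $2.913

Market equilibrium (private): 31.295 + 3.070x = 250.208 - 1.245x → x_m = 50.7330.
Social marginal benefit = demand + MEB = 255.222 - 1.245x.
Set SMB = MC: 255.222 - 1.245x = 31.295 + 3.070x → x* = 51.8950.
Height of the DWL triangle at x_m is SMB(x_m) − MC(x_m) = MEB(x_m) = 5.0140.
DWL = ½ × 1.1620 × 5.0140 = 2.9131.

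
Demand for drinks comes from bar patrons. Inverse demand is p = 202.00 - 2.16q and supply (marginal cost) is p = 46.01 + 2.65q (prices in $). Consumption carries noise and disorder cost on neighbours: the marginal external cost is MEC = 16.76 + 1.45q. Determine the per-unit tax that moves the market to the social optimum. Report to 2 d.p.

Social marginal benefit = demand − MEC = 185.24 - 3.61q.
Set SMB = MC: 185.24 - 3.61q = 46.01 + 2.65q → q* = 22.2412.
The Pigouvian tax equals MEC at q*: 16.76 + 1.45×22.2412 = 49.0097.

tax = $49.01 per unit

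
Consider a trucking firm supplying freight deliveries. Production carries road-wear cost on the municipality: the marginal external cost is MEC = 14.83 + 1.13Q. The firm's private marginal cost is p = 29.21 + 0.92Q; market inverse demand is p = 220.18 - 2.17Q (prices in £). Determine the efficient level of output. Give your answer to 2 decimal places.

Q* = 41.74

Social marginal cost = private MC + MEC = 44.04 + 2.05Q.
Set SMC = demand: 44.04 + 2.05Q = 220.18 - 2.17Q → Q* = 41.7393.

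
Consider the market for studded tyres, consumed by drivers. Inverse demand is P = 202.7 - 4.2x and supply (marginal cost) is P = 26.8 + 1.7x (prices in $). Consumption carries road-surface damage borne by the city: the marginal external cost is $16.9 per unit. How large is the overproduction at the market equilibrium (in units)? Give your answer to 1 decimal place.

2.9 units

Market equilibrium (private): 26.8 + 1.7x = 202.7 - 4.2x → x_m = 29.8136.
Social marginal benefit = demand − MEC = 185.8 - 4.2x.
Set SMB = MC: 185.8 - 4.2x = 26.8 + 1.7x → x* = 26.9492.
Gap = |29.8136 − 26.9492| = 2.8644.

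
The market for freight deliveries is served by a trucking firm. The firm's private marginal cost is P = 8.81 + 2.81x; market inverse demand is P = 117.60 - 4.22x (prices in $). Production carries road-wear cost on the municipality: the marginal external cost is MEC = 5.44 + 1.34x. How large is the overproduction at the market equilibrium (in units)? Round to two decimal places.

Market equilibrium (private): 8.81 + 2.81x = 117.60 - 4.22x → x_m = 15.4751.
Social marginal cost = private MC + MEC = 14.25 + 4.15x.
Set SMC = demand: 14.25 + 4.15x = 117.60 - 4.22x → x* = 12.3477.
Gap = |15.4751 − 12.3477| = 3.1274.

3.13 units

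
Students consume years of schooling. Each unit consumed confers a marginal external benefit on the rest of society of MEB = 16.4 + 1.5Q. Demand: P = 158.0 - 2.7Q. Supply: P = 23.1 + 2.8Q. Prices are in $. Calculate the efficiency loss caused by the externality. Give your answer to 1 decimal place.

DWL = $353.7

Market equilibrium (private): 23.1 + 2.8Q = 158.0 - 2.7Q → Q_m = 24.5273.
Social marginal benefit = demand + MEB = 174.4 - 1.2Q.
Set SMB = MC: 174.4 - 1.2Q = 23.1 + 2.8Q → Q* = 37.8250.
The loss is the area between SMB and MC from Q* to Q_m; with linear curves that's a triangle of height MEB(Q_m).
DWL = ½ × 13.2977 × 53.1909 = 353.6583.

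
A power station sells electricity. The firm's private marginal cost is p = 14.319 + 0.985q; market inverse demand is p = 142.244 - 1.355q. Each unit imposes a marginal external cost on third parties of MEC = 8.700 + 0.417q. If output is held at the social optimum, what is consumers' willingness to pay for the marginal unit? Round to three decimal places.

Social marginal cost = private MC + MEC = 23.019 + 1.402q.
Set SMC = demand: 23.019 + 1.402q = 142.244 - 1.355q → q* = 43.2445.
Consumer price on the demand curve at q*: 142.244 − 1.355×43.2445 = 83.6477.

P = 83.648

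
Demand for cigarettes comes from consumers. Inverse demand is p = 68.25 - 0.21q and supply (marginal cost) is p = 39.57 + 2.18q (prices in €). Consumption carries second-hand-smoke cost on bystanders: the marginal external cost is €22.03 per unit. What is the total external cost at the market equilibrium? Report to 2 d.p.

Market equilibrium (private): 39.57 + 2.18q = 68.25 - 0.21q → q_m = 12.0000.
Total external cost = MEC × q_m = 22.03 × 12.0000 = 264.3600.

€264.36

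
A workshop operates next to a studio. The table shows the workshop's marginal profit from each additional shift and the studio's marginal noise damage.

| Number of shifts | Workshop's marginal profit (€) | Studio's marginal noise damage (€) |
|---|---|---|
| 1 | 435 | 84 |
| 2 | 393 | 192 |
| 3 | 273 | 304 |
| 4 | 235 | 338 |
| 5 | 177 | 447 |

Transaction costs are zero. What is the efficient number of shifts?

Bargaining reaches the level where marginal profit last exceeds marginal noise damage.
That holds through level 2 (393 ≥ 192) but not at 3 (273 < 304).

2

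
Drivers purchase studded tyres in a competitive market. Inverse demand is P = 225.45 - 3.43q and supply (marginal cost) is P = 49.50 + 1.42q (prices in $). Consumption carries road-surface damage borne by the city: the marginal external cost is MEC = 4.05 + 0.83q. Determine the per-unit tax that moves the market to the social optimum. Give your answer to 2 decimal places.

tax = $29.17 per unit

Social marginal benefit = demand − MEC = 221.40 - 4.26q.
Set SMB = MC: 221.40 - 4.26q = 49.50 + 1.42q → q* = 30.2641.
The Pigouvian tax equals MEC at q*: 4.05 + 0.83×30.2641 = 29.1692.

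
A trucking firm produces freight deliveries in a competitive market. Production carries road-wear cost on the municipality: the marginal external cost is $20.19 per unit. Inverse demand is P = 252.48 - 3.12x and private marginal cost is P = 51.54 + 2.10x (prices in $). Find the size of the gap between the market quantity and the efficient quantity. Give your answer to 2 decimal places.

Market equilibrium (private): 51.54 + 2.10x = 252.48 - 3.12x → x_m = 38.4943.
Social marginal cost = private MC + MEC = 71.73 + 2.10x.
Set SMC = demand: 71.73 + 2.10x = 252.48 - 3.12x → x* = 34.6264.
Gap = |38.4943 − 34.6264| = 3.8679.

3.87 units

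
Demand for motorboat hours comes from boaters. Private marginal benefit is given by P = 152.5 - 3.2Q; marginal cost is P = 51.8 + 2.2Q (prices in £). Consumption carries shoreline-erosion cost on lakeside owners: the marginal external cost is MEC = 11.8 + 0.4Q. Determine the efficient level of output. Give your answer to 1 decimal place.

Social marginal benefit = demand − MEC = 140.7 - 3.6Q.
Set SMB = MC: 140.7 - 3.6Q = 51.8 + 2.2Q → Q* = 15.3276.

Q* = 15.3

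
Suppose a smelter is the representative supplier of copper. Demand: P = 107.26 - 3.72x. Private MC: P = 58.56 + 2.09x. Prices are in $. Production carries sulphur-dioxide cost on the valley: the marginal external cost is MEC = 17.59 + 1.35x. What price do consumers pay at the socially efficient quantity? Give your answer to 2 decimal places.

P = $91.10

Social marginal cost = private MC + MEC = 76.15 + 3.44x.
Set SMC = demand: 76.15 + 3.44x = 107.26 - 3.72x → x* = 4.3450.
Consumer price on the demand curve at x*: 107.26 − 3.72×4.3450 = 91.0966.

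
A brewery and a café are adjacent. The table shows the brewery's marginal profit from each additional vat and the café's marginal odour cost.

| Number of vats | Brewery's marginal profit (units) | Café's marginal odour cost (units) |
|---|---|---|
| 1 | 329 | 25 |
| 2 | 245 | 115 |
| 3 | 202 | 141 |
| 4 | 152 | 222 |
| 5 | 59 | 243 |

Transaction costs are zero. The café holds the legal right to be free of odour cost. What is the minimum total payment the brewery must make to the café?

Efficient level: marginal profit ≥ marginal odour cost through level 3, so k* = 3.
With the café holding the right, the brewery must at least compensate total damage at k*: 25 + 115 + 141 = 281.

281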